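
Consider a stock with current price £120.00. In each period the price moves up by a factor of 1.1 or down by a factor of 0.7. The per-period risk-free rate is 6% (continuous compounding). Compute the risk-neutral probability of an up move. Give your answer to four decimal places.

Risk-neutral probability p = (e^0.06 − 0.7)/(1.1 − 0.7) = 0.3618/0.4000 = 0.9046

p = 0.9046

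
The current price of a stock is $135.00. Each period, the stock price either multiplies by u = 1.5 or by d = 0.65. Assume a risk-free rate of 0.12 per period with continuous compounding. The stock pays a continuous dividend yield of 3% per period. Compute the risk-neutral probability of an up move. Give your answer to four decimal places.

p = 0.5226

Per-period risk-free factor R = e^0.12 = 1.1275; dividend-adjusted growth = e^(0.12−0.03) = 1.0942.
Risk-neutral probability p = (1.0942 − 0.65)/(1.5 − 0.65) = 0.4442/0.8500 = 0.5226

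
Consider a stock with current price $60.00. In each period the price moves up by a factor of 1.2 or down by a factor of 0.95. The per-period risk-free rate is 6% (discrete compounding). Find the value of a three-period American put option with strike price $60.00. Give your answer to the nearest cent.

Risk-neutral probability p = (1 + 0.06 − 0.95)/(1.2 − 0.95) = 0.1100/0.2500 = 0.4400
Terminal stock prices: S_uuu = 103.7, S_uud = 82.08, S_udd = 64.98, S_ddd = 51.44
Terminal payoffs (K − S): max(-43.68, 0) = 0, max(-22.08, 0) = 0, max(-4.98, 0) = 0, max(8.558, 0) = 8.558
Node uu (S = 86.4): continuation = 1/1.06·[0.4400·0.0000 + 0.5600·0.0000] = 0.0000; exercise value = 0.0000 ≤ continuation, so V_uu = 0.0000
Node ud (S = 68.4): continuation = 1/1.06·[0.4400·0.0000 + 0.5600·0.0000] = 0.0000; exercise value = 0.0000 ≤ continuation, so V_ud = 0.0000
Node dd (S = 54.15): continuation = 1/1.06·[0.4400·0.0000 + 0.5600·8.5575] = 4.5209; exercise value = 5.8500 > continuation, so V_dd = 5.8500 (exercise)
Node u (S = 72): continuation = 1/1.06·[0.4400·0.0000 + 0.5600·0.0000] = 0.0000; exercise value = 0.0000 ≤ continuation, so V_u = 0.0000
Node d (S = 57): continuation = 1/1.06·[0.4400·0.0000 + 0.5600·5.8500] = 3.0906; exercise value = 3.0000 ≤ continuation, so V_d = 3.0906
Node 0 (S = 60): continuation = 1/1.06·[0.4400·0.0000 + 0.5600·3.0906] = 1.6328; exercise value = 0.0000 ≤ continuation, so V_0 = 1.6328

$1.63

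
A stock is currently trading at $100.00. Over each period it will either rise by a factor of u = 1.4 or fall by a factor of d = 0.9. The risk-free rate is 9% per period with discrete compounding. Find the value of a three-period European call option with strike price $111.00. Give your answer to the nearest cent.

$21.30

Risk-neutral probability p = (1 + 0.09 − 0.9)/(1.4 − 0.9) = 0.1900/0.5000 = 0.3800
Terminal stock prices: S_uuu = 274.4, S_uud = 176.4, S_udd = 113.4, S_ddd = 72.9
Terminal payoffs (S − K): max(163.4, 0) = 163.4, max(65.4, 0) = 65.4, max(2.4, 0) = 2.4, max(-38.1, 0) = 0
Node uu (S = 196): V_uu = 1/1.09·[0.3800·163.4000 + 0.6200·65.4000] = 94.1651
Node ud (S = 126): V_ud = 1/1.09·[0.3800·65.4000 + 0.6200·2.4000] = 24.1651
Node dd (S = 81): V_dd = 1/1.09·[0.3800·2.4000 + 0.6200·0.0000] = 0.8367
Node u (S = 140): V_u = 1/1.09·[0.3800·94.1651 + 0.6200·24.1651] = 46.5735
Node d (S = 90): V_d = 1/1.09·[0.3800·24.1651 + 0.6200·0.8367] = 8.9005
Node 0 (S = 100): V_0 = 1/1.09·[0.3800·46.5735 + 0.6200·8.9005] = 21.2993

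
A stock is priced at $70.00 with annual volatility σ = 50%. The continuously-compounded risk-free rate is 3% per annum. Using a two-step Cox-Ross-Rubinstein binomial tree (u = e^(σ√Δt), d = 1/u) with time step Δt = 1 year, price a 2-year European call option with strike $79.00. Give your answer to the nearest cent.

CRR parameters: u = e^(σ√Δt) = e^(0.5·√1) = 1.6487, d = 1/u = 0.6065
Per-period rate: rΔt = 0.03·1 = 0.03, so R = e^0.03 = 1.0305
Risk-neutral probability p = (e^0.03 − 0.6065)/(1.6487 − 0.6065) = 0.4239/1.0422 = 0.4068
Terminal stock prices: S_uu = 190.3, S_ud = 70, S_dd = 25.75
Terminal payoffs (S − K): max(111.3, 0) = 111.3, max(-9, 0) = 0, max(-53.25, 0) = 0
Node u (S = 115.4): V_u = e^(−0.03)·[0.4068·111.2797 + 0.5932·0.0000] = 43.9266
Node d (S = 42.46): V_d = e^(−0.03)·[0.4068·0.0000 + 0.5932·0.0000] = 0.0000
Node 0 (S = 70): V_0 = e^(−0.03)·[0.4068·43.9266 + 0.5932·0.0000] = 17.3396

$17.34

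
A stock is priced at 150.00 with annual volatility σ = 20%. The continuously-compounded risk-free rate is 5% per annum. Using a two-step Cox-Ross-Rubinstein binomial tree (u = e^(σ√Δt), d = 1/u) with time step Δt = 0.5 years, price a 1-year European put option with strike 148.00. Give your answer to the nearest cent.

6.62

CRR parameters: u = e^(σ√Δt) = e^(0.2·√0.5) = 1.1519, d = 1/u = 0.8681
Per-period rate: rΔt = 0.05·0.5 = 0.025, so R = e^0.025 = 1.0253
Risk-neutral probability p = (e^0.025 − 0.8681)/(1.1519 − 0.8681) = 0.1572/0.2838 = 0.5539
Terminal stock prices: S_uu = 199, S_ud = 150, S_dd = 113
Terminal payoffs (K − S): max(-51.03, 0) = 0, max(-2, 0) = 0, max(34.95, 0) = 34.95
Node u (S = 172.8): V_u = e^(−0.025)·[0.5539·0.0000 + 0.4461·0.0000] = 0.0000
Node d (S = 130.2): V_d = e^(−0.025)·[0.5539·0.0000 + 0.4461·34.9543] = 15.2078
Node 0 (S = 150): V_0 = e^(−0.025)·[0.5539·0.0000 + 0.4461·15.2078] = 6.6166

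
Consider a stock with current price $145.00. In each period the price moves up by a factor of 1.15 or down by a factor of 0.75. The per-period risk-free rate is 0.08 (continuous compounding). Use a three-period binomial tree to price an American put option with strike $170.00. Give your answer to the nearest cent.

Risk-neutral probability p = (e^0.08 − 0.75)/(1.15 − 0.75) = 0.3333/0.4000 = 0.8332
Terminal stock prices: S_uuu = 220.5, S_uud = 143.8, S_udd = 93.8, S_ddd = 61.17
Terminal payoffs (K − S): max(-50.53, 0) = 0, max(26.18, 0) = 26.18, max(76.2, 0) = 76.2, max(108.8, 0) = 108.8
Node uu (S = 191.8): continuation = e^(−0.08)·[0.8332·0.0000 + 0.1668·26.1781] = 4.0304; exercise value = 0.0000 ≤ continuation, so V_uu = 4.0304
Node ud (S = 125.1): continuation = e^(−0.08)·[0.8332·26.1781 + 0.1668·76.2031] = 31.8673; exercise value = 44.9375 > continuation, so V_ud = 44.9375 (exercise)
Node dd (S = 81.56): continuation = e^(−0.08)·[0.8332·76.2031 + 0.1668·108.8281] = 75.3673; exercise value = 88.4375 > continuation, so V_dd = 88.4375 (exercise)
Node u (S = 166.8): continuation = e^(−0.08)·[0.8332·4.0304 + 0.1668·44.9375] = 10.0185; exercise value = 3.2500 ≤ continuation, so V_u = 10.0185
Node d (S = 108.8): continuation = e^(−0.08)·[0.8332·44.9375 + 0.1668·88.4375] = 48.1798; exercise value = 61.2500 > continuation, so V_d = 61.2500 (exercise)
Node 0 (S = 145): continuation = e^(−0.08)·[0.8332·10.0185 + 0.1668·61.2500] = 17.1358; exercise value = 25.0000 > continuation, so V_0 = 25.0000 (exercise)

$25.00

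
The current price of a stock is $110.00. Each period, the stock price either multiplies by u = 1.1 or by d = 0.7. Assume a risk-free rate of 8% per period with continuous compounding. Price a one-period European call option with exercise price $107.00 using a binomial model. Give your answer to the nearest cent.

Risk-neutral probability p = (e^0.08 − 0.7)/(1.1 − 0.7) = 0.3833/0.4000 = 0.9582
Terminal stock prices: S_u = 121, S_d = 77
Terminal payoffs (S − K): max(14, 0) = 14, max(-30, 0) = 0
Node 0 (S = 110): V_0 = e^(−0.08)·[0.9582·14.0000 + 0.0418·0.0000] = 12.3836

$12.38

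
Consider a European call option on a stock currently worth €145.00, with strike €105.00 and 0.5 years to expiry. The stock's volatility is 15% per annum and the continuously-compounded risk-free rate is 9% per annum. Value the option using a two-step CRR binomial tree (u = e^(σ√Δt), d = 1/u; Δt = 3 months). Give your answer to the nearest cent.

CRR parameters: u = e^(σ√Δt) = e^(0.15·√0.25) = 1.0779, d = 1/u = 0.9277
Per-period rate: rΔt = 0.09·0.25 = 0.0225, so R = e^0.0225 = 1.0228
Risk-neutral probability p = (e^0.0225 − 0.9277)/(1.0779 − 0.9277) = 0.0950/0.1501 = 0.6328
Terminal stock prices: S_uu = 168.5, S_ud = 145, S_dd = 124.8
Terminal payoffs (S − K): max(63.47, 0) = 63.47, max(40, 0) = 40, max(19.8, 0) = 19.8
Node u (S = 156.3): V_u = e^(−0.0225)·[0.6328·63.4660 + 0.3672·40.0000] = 53.6293
Node d (S = 134.5): V_d = e^(−0.0225)·[0.6328·40.0000 + 0.3672·19.8027] = 31.8589
Node 0 (S = 145): V_0 = e^(−0.0225)·[0.6328·53.6293 + 0.3672·31.8589] = 44.6203

€44.62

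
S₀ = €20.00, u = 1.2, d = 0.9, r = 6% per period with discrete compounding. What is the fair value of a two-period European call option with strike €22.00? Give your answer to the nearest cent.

Risk-neutral probability p = (1 + 0.06 − 0.9)/(1.2 − 0.9) = 0.1600/0.3000 = 0.5333
Terminal stock prices: S_uu = 28.8, S_ud = 21.6, S_dd = 16.2
Terminal payoffs (S − K): max(6.8, 0) = 6.8, max(-0.4, 0) = 0, max(-5.8, 0) = 0
Node u (S = 24): V_u = 1/1.06·[0.5333·6.8000 + 0.4667·0.0000] = 3.4214
Node d (S = 18): V_d = 1/1.06·[0.5333·0.0000 + 0.4667·0.0000] = 0.0000
Node 0 (S = 20): V_0 = 1/1.06·[0.5333·3.4214 + 0.4667·0.0000] = 1.7215

€1.72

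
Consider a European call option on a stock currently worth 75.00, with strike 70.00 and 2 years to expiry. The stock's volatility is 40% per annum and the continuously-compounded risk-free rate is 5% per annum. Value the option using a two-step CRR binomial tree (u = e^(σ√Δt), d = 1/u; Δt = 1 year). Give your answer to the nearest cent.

21.11

CRR parameters: u = e^(σ√Δt) = e^(0.4·√1) = 1.4918, d = 1/u = 0.6703
Per-period rate: rΔt = 0.05·1 = 0.05, so R = e^0.05 = 1.0513
Risk-neutral probability p = (e^0.05 − 0.6703)/(1.4918 − 0.6703) = 0.3810/0.8215 = 0.4637
Terminal stock prices: S_uu = 166.9, S_ud = 75, S_dd = 33.7
Terminal payoffs (S − K): max(96.92, 0) = 96.92, max(5, 0) = 5, max(-36.3, 0) = 0
Node u (S = 111.9): V_u = e^(−0.05)·[0.4637·96.9156 + 0.5363·5.0000] = 45.3008
Node d (S = 50.27): V_d = e^(−0.05)·[0.4637·5.0000 + 0.5363·0.0000] = 2.2055
Node 0 (S = 75): V_0 = e^(−0.05)·[0.4637·45.3008 + 0.5363·2.2055] = 21.1076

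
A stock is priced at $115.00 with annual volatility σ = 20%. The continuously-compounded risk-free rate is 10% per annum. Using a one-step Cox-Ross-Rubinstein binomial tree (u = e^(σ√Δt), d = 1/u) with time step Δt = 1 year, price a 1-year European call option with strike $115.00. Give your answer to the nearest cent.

$16.39

CRR parameters: u = e^(σ√Δt) = e^(0.2·√1) = 1.2214, d = 1/u = 0.8187
Per-period rate: rΔt = 0.1·1 = 0.1, so R = e^0.1 = 1.1052
Risk-neutral probability p = (e^0.1 − 0.8187)/(1.2214 − 0.8187) = 0.2864/0.4027 = 0.7113
Terminal stock prices: S_u = 140.5, S_d = 94.15
Terminal payoffs (S − K): max(25.46, 0) = 25.46, max(-20.85, 0) = 0
Node 0 (S = 115): V_0 = e^(−0.1)·[0.7113·25.4613 + 0.2887·0.0000] = 16.3883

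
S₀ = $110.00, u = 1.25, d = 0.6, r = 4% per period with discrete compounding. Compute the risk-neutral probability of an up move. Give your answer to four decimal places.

Risk-neutral probability p = (1 + 0.04 − 0.6)/(1.25 − 0.6) = 0.4400/0.6500 = 0.6769

p = 0.6769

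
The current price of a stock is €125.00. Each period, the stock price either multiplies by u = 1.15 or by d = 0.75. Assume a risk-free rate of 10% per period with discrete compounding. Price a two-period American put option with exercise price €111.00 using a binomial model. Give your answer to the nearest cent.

€2.25

Risk-neutral probability p = (1 + 0.1 − 0.75)/(1.15 − 0.75) = 0.3500/0.4000 = 0.8750
Terminal stock prices: S_uu = 165.3, S_ud = 107.8, S_dd = 70.31
Terminal payoffs (K − S): max(-54.31, 0) = 0, max(3.188, 0) = 3.188, max(40.69, 0) = 40.69
Node u (S = 143.8): continuation = 1/1.1·[0.8750·0.0000 + 0.1250·3.1875] = 0.3622; exercise value = 0.0000 ≤ continuation, so V_u = 0.3622
Node d (S = 93.75): continuation = 1/1.1·[0.8750·3.1875 + 0.1250·40.6875] = 7.1591; exercise value = 17.2500 > continuation, so V_d = 17.2500 (exercise)
Node 0 (S = 125): continuation = 1/1.1·[0.8750·0.3622 + 0.1250·17.2500] = 2.2484; exercise value = 0.0000 ≤ continuation, so V_0 = 2.2484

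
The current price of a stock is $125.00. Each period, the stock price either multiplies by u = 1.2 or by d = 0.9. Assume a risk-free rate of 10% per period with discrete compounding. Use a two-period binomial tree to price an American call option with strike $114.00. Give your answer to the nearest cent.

$31.96

Risk-neutral probability p = (1 + 0.1 − 0.9)/(1.2 − 0.9) = 0.2000/0.3000 = 0.6667
Terminal stock prices: S_uu = 180, S_ud = 135, S_dd = 101.2
Terminal payoffs (S − K): max(66, 0) = 66, max(21, 0) = 21, max(-12.75, 0) = 0
Node u (S = 150): continuation = 1/1.1·[0.6667·66.0000 + 0.3333·21.0000] = 46.3636; exercise value = 36.0000 ≤ continuation, so V_u = 46.3636
Node d (S = 112.5): continuation = 1/1.1·[0.6667·21.0000 + 0.3333·0.0000] = 12.7273; exercise value = 0.0000 ≤ continuation, so V_d = 12.7273
Node 0 (S = 125): continuation = 1/1.1·[0.6667·46.3636 + 0.3333·12.7273] = 31.9559; exercise value = 11.0000 ≤ continuation, so V_0 = 31.9559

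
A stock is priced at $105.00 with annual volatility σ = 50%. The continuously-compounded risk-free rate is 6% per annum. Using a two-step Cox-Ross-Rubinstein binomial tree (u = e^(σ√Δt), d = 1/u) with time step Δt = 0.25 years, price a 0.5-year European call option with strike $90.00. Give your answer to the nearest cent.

CRR parameters: u = e^(σ√Δt) = e^(0.5·√0.25) = 1.2840, d = 1/u = 0.7788
Per-period rate: rΔt = 0.06·0.25 = 0.015, so R = e^0.015 = 1.0151
Risk-neutral probability p = (e^0.015 − 0.7788)/(1.2840 − 0.7788) = 0.2363/0.5052 = 0.4677
Terminal stock prices: S_uu = 173.1, S_ud = 105, S_dd = 63.69
Terminal payoffs (S − K): max(83.12, 0) = 83.12, max(15, 0) = 15, max(-26.31, 0) = 0
Node u (S = 134.8): V_u = e^(−0.015)·[0.4677·83.1157 + 0.5323·15.0000] = 46.1626
Node d (S = 81.77): V_d = e^(−0.015)·[0.4677·15.0000 + 0.5323·0.0000] = 6.9116
Node 0 (S = 105): V_0 = e^(−0.015)·[0.4677·46.1626 + 0.5323·6.9116] = 24.8945

$24.89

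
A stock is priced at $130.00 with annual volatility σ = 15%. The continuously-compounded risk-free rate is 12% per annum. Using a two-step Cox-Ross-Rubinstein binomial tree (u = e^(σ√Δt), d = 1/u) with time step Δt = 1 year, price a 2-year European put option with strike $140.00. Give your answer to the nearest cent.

$2.04

CRR parameters: u = e^(σ√Δt) = e^(0.15·√1) = 1.1618, d = 1/u = 0.8607
Per-period rate: rΔt = 0.12·1 = 0.12, so R = e^0.12 = 1.1275
Risk-neutral probability p = (e^0.12 − 0.8607)/(1.1618 − 0.8607) = 0.2668/0.3011 = 0.8860
Terminal stock prices: S_uu = 175.5, S_ud = 130, S_dd = 96.31
Terminal payoffs (K − S): max(-35.48, 0) = 0, max(10, 0) = 10, max(43.69, 0) = 43.69
Node u (S = 151): V_u = e^(−0.12)·[0.8860·0.0000 + 0.1140·10.0000] = 1.0114
Node d (S = 111.9): V_d = e^(−0.12)·[0.8860·10.0000 + 0.1140·43.6936] = 12.2768
Node 0 (S = 130): V_0 = e^(−0.12)·[0.8860·1.0114 + 0.1140·12.2768] = 2.0363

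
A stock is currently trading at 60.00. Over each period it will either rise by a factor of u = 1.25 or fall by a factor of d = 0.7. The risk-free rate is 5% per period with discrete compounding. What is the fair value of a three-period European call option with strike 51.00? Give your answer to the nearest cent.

20.32

Risk-neutral probability p = (1 + 0.05 − 0.7)/(1.25 − 0.7) = 0.3500/0.5500 = 0.6364
Terminal stock prices: S_uuu = 117.2, S_uud = 65.62, S_udd = 36.75, S_ddd = 20.58
Terminal payoffs (S − K): max(66.19, 0) = 66.19, max(14.62, 0) = 14.62, max(-14.25, 0) = 0, max(-30.42, 0) = 0
Node uu (S = 93.75): V_uu = 1/1.05·[0.6364·66.1875 + 0.3636·14.6250] = 45.1786
Node ud (S = 52.5): V_ud = 1/1.05·[0.6364·14.6250 + 0.3636·0.0000] = 8.8636
Node dd (S = 29.4): V_dd = 1/1.05·[0.6364·0.0000 + 0.3636·0.0000] = 0.0000
Node u (S = 75): V_u = 1/1.05·[0.6364·45.1786 + 0.3636·8.8636] = 30.4506
Node d (S = 42): V_d = 1/1.05·[0.6364·8.8636 + 0.3636·0.0000] = 5.3719
Node 0 (S = 60): V_0 = 1/1.05·[0.6364·30.4506 + 0.3636·5.3719] = 20.3153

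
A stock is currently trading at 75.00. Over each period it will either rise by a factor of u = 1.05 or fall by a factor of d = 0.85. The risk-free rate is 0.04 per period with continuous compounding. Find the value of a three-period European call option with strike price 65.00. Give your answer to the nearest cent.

17.40

Risk-neutral probability p = (e^0.04 − 0.85)/(1.05 − 0.85) = 0.1908/0.2000 = 0.9541
Terminal stock prices: S_uuu = 86.82, S_uud = 70.28, S_udd = 56.9, S_ddd = 46.06
Terminal payoffs (S − K): max(21.82, 0) = 21.82, max(5.284, 0) = 5.284, max(-8.103, 0) = 0, max(-18.94, 0) = 0
Node uu (S = 82.69): V_uu = e^(−0.04)·[0.9541·21.8219 + 0.0459·5.2844] = 20.2362
Node ud (S = 66.94): V_ud = e^(−0.04)·[0.9541·5.2844 + 0.0459·0.0000] = 4.8439
Node dd (S = 54.19): V_dd = e^(−0.04)·[0.9541·0.0000 + 0.0459·0.0000] = 0.0000
Node u (S = 78.75): V_u = e^(−0.04)·[0.9541·20.2362 + 0.0459·4.8439] = 18.7632
Node d (S = 63.75): V_d = e^(−0.04)·[0.9541·4.8439 + 0.0459·0.0000] = 4.4401
Node 0 (S = 75): V_0 = e^(−0.04)·[0.9541·18.7632 + 0.0459·4.4401] = 17.3952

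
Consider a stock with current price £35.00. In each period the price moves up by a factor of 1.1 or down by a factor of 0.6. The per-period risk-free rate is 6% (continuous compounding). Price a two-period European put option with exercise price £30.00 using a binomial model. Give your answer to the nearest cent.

£0.95

Risk-neutral probability p = (e^0.06 − 0.6)/(1.1 − 0.6) = 0.4618/0.5000 = 0.9237
Terminal stock prices: S_uu = 42.35, S_ud = 23.1, S_dd = 12.6
Terminal payoffs (K − S): max(-12.35, 0) = 0, max(6.9, 0) = 6.9, max(17.4, 0) = 17.4
Node u (S = 38.5): V_u = e^(−0.06)·[0.9237·0.0000 + 0.0763·6.9000] = 0.4960
Node d (S = 21): V_d = e^(−0.06)·[0.9237·6.9000 + 0.0763·17.4000] = 7.2529
Node 0 (S = 35): V_0 = e^(−0.06)·[0.9237·0.4960 + 0.0763·7.2529] = 0.9528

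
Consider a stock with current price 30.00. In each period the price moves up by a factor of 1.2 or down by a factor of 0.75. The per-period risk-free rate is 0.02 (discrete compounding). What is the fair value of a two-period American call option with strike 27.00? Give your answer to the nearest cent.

Risk-neutral probability p = (1 + 0.02 − 0.75)/(1.2 − 0.75) = 0.2700/0.4500 = 0.6000
Terminal stock prices: S_uu = 43.2, S_ud = 27, S_dd = 16.88
Terminal payoffs (S − K): max(16.2, 0) = 16.2, max(0, 0) = 0, max(-10.12, 0) = 0
Node u (S = 36): continuation = 1/1.02·[0.6000·16.2000 + 0.4000·0.0000] = 9.5294; exercise value = 9.0000 ≤ continuation, so V_u = 9.5294
Node d (S = 22.5): continuation = 1/1.02·[0.6000·0.0000 + 0.4000·0.0000] = 0.0000; exercise value = 0.0000 ≤ continuation, so V_d = 0.0000
Node 0 (S = 30): continuation = 1/1.02·[0.6000·9.5294 + 0.4000·0.0000] = 5.6055; exercise value = 3.0000 ≤ continuation, so V_0 = 5.6055

5.61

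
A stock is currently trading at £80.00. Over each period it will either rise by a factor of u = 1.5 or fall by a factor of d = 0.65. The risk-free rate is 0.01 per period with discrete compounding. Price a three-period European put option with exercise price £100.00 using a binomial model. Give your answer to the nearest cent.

£34.71

Risk-neutral probability p = (1 + 0.01 − 0.65)/(1.5 − 0.65) = 0.3600/0.8500 = 0.4235
Terminal stock prices: S_uuu = 270, S_uud = 117, S_udd = 50.7, S_ddd = 21.97
Terminal payoffs (K − S): max(-170, 0) = 0, max(-17, 0) = 0, max(49.3, 0) = 49.3, max(78.03, 0) = 78.03
Node uu (S = 180): V_uu = 1/1.01·[0.4235·0.0000 + 0.5765·0.0000] = 0.0000
Node ud (S = 78): V_ud = 1/1.01·[0.4235·0.0000 + 0.5765·49.3000] = 28.1386
Node dd (S = 33.8): V_dd = 1/1.01·[0.4235·49.3000 + 0.5765·78.0300] = 65.2099
Node u (S = 120): V_u = 1/1.01·[0.4235·0.0000 + 0.5765·28.1386] = 16.0605
Node d (S = 52): V_d = 1/1.01·[0.4235·28.1386 + 0.5765·65.2099] = 49.0189
Node 0 (S = 80): V_0 = 1/1.01·[0.4235·16.0605 + 0.5765·49.0189] = 34.7129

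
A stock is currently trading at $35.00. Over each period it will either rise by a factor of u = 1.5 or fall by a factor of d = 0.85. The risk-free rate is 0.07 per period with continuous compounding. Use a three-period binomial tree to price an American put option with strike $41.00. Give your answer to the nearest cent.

Risk-neutral probability p = (e^0.07 − 0.85)/(1.5 − 0.85) = 0.2225/0.6500 = 0.3423
Terminal stock prices: S_uuu = 118.1, S_uud = 66.94, S_udd = 37.93, S_ddd = 21.49
Terminal payoffs (K − S): max(-77.12, 0) = 0, max(-25.94, 0) = 0, max(3.069, 0) = 3.069, max(19.51, 0) = 19.51
Node uu (S = 78.75): continuation = e^(−0.07)·[0.3423·0.0000 + 0.6577·0.0000] = 0.0000; exercise value = 0.0000 ≤ continuation, so V_uu = 0.0000
Node ud (S = 44.62): continuation = e^(−0.07)·[0.3423·0.0000 + 0.6577·3.0688] = 1.8818; exercise value = 0.0000 ≤ continuation, so V_ud = 1.8818
Node dd (S = 25.29): continuation = e^(−0.07)·[0.3423·3.0688 + 0.6577·19.5056] = 12.9406; exercise value = 15.7125 > continuation, so V_dd = 15.7125 (exercise)
Node u (S = 52.5): continuation = e^(−0.07)·[0.3423·0.0000 + 0.6577·1.8818] = 1.1540; exercise value = 0.0000 ≤ continuation, so V_u = 1.1540
Node d (S = 29.75): continuation = e^(−0.07)·[0.3423·1.8818 + 0.6577·15.7125] = 10.2358; exercise value = 11.2500 > continuation, so V_d = 11.2500 (exercise)
Node 0 (S = 35): continuation = e^(−0.07)·[0.3423·1.1540 + 0.6577·11.2500] = 7.2670; exercise value = 6.0000 ≤ continuation, so V_0 = 7.2670

$7.27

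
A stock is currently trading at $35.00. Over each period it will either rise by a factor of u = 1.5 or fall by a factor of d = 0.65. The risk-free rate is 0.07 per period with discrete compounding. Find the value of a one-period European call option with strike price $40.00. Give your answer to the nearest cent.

Risk-neutral probability p = (1 + 0.07 − 0.65)/(1.5 − 0.65) = 0.4200/0.8500 = 0.4941
Terminal stock prices: S_u = 52.5, S_d = 22.75
Terminal payoffs (S − K): max(12.5, 0) = 12.5, max(-17.25, 0) = 0
Node 0 (S = 35): V_0 = 1/1.07·[0.4941·12.5000 + 0.5059·0.0000] = 5.7724

$5.77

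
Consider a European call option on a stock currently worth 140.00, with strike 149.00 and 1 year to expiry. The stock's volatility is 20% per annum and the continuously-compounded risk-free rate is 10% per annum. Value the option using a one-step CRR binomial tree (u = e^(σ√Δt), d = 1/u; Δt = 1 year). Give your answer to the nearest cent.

14.16

CRR parameters: u = e^(σ√Δt) = e^(0.2·√1) = 1.2214, d = 1/u = 0.8187
Per-period rate: rΔt = 0.1·1 = 0.1, so R = e^0.1 = 1.1052
Risk-neutral probability p = (e^0.1 − 0.8187)/(1.2214 − 0.8187) = 0.2864/0.4027 = 0.7113
Terminal stock prices: S_u = 171, S_d = 114.6
Terminal payoffs (S − K): max(22, 0) = 22, max(-34.38, 0) = 0
Node 0 (S = 140): V_0 = e^(−0.1)·[0.7113·21.9964 + 0.2887·0.0000] = 14.1581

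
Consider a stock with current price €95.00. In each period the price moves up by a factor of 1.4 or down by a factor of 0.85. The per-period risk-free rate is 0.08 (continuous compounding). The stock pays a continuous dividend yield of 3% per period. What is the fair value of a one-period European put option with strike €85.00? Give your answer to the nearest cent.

Per-period risk-free factor R = e^0.08 = 1.0833; dividend-adjusted growth = e^(0.08−0.03) = 1.0513.
Risk-neutral probability p = (1.0513 − 0.85)/(1.4 − 0.85) = 0.2013/0.5500 = 0.3659
Terminal stock prices: S_u = 133, S_d = 80.75
Terminal payoffs (K − S): max(-48, 0) = 0, max(4.25, 0) = 4.25
Node 0 (S = 95): V_0 = e^(−0.08)·[0.3659·0.0000 + 0.6341·4.2500] = 2.4875

€2.49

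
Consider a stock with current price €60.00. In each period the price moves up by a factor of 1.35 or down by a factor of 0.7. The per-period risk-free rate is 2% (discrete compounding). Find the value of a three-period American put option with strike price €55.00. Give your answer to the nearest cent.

Risk-neutral probability p = (1 + 0.02 − 0.7)/(1.35 − 0.7) = 0.3200/0.6500 = 0.4923
Terminal stock prices: S_uuu = 147.6, S_uud = 76.55, S_udd = 39.69, S_ddd = 20.58
Terminal payoffs (K − S): max(-92.62, 0) = 0, max(-21.55, 0) = 0, max(15.31, 0) = 15.31, max(34.42, 0) = 34.42
Node uu (S = 109.4): continuation = 1/1.02·[0.4923·0.0000 + 0.5077·0.0000] = 0.0000; exercise value = 0.0000 ≤ continuation, so V_uu = 0.0000
Node ud (S = 56.7): continuation = 1/1.02·[0.4923·0.0000 + 0.5077·15.3100] = 7.6204; exercise value = 0.0000 ≤ continuation, so V_ud = 7.6204
Node dd (S = 29.4): continuation = 1/1.02·[0.4923·15.3100 + 0.5077·34.4200] = 24.5216; exercise value = 25.6000 > continuation, so V_dd = 25.6000 (exercise)
Node u (S = 81): continuation = 1/1.02·[0.4923·0.0000 + 0.5077·7.6204] = 3.7929; exercise value = 0.0000 ≤ continuation, so V_u = 3.7929
Node d (S = 42): continuation = 1/1.02·[0.4923·7.6204 + 0.5077·25.6000] = 16.4201; exercise value = 13.0000 ≤ continuation, so V_d = 16.4201
Node 0 (S = 60): continuation = 1/1.02·[0.4923·3.7929 + 0.5077·16.4201] = 10.0036; exercise value = 0.0000 ≤ continuation, so V_0 = 10.0036

€10.00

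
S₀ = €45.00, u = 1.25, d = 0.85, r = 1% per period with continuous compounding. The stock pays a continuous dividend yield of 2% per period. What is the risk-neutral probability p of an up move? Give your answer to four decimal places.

p = 0.3501

Per-period risk-free factor R = e^0.01 = 1.0101; dividend-adjusted growth = e^(0.01−0.02) = 0.9900.
Risk-neutral probability p = (0.9900 − 0.85)/(1.25 − 0.85) = 0.1400/0.4000 = 0.3501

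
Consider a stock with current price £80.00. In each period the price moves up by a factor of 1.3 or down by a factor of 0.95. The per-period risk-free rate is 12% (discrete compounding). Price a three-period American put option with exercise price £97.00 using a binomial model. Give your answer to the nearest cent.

£17.00

Risk-neutral probability p = (1 + 0.12 − 0.95)/(1.3 − 0.95) = 0.1700/0.3500 = 0.4857
Terminal stock prices: S_uuu = 175.8, S_uud = 128.4, S_udd = 93.86, S_ddd = 68.59
Terminal payoffs (K − S): max(-78.76, 0) = 0, max(-31.44, 0) = 0, max(3.14, 0) = 3.14, max(28.41, 0) = 28.41
Node uu (S = 135.2): continuation = 1/1.12·[0.4857·0.0000 + 0.5143·0.0000] = 0.0000; exercise value = 0.0000 ≤ continuation, so V_uu = 0.0000
Node ud (S = 98.8): continuation = 1/1.12·[0.4857·0.0000 + 0.5143·3.1400] = 1.4418; exercise value = 0.0000 ≤ continuation, so V_ud = 1.4418
Node dd (S = 72.2): continuation = 1/1.12·[0.4857·3.1400 + 0.5143·28.4100] = 14.4071; exercise value = 24.8000 > continuation, so V_dd = 24.8000 (exercise)
Node u (S = 104): continuation = 1/1.12·[0.4857·0.0000 + 0.5143·1.4418] = 0.6621; exercise value = 0.0000 ≤ continuation, so V_u = 0.6621
Node d (S = 76): continuation = 1/1.12·[0.4857·1.4418 + 0.5143·24.8000] = 12.0130; exercise value = 21.0000 > continuation, so V_d = 21.0000 (exercise)
Node 0 (S = 80): continuation = 1/1.12·[0.4857·0.6621 + 0.5143·21.0000] = 9.9300; exercise value = 17.0000 > continuation, so V_0 = 17.0000 (exercise)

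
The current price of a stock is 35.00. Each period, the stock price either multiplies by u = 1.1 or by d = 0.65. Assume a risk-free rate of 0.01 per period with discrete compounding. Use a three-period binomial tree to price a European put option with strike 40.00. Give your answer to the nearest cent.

7.10

Risk-neutral probability p = (1 + 0.01 − 0.65)/(1.1 − 0.65) = 0.3600/0.4500 = 0.8000
Terminal stock prices: S_uuu = 46.59, S_uud = 27.53, S_udd = 16.27, S_ddd = 9.612
Terminal payoffs (K − S): max(-6.585, 0) = 0, max(12.47, 0) = 12.47, max(23.73, 0) = 23.73, max(30.39, 0) = 30.39
Node uu (S = 42.35): V_uu = 1/1.01·[0.8000·0.0000 + 0.2000·12.4725] = 2.4698
Node ud (S = 25.03): V_ud = 1/1.01·[0.8000·12.4725 + 0.2000·23.7337] = 14.5790
Node dd (S = 14.79): V_dd = 1/1.01·[0.8000·23.7337 + 0.2000·30.3881] = 24.8165
Node u (S = 38.5): V_u = 1/1.01·[0.8000·2.4698 + 0.2000·14.5790] = 4.8432
Node d (S = 22.75): V_d = 1/1.01·[0.8000·14.5790 + 0.2000·24.8165] = 16.4618
Node 0 (S = 35): V_0 = 1/1.01·[0.8000·4.8432 + 0.2000·16.4618] = 7.0960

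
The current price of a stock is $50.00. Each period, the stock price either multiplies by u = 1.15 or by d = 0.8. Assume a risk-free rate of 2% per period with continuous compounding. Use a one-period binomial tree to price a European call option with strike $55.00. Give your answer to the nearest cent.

$1.54

Risk-neutral probability p = (e^0.02 − 0.8)/(1.15 − 0.8) = 0.2202/0.3500 = 0.6291
Terminal stock prices: S_u = 57.5, S_d = 40
Terminal payoffs (S − K): max(2.5, 0) = 2.5, max(-15, 0) = 0
Node 0 (S = 50): V_0 = e^(−0.02)·[0.6291·2.5000 + 0.3709·0.0000] = 1.5417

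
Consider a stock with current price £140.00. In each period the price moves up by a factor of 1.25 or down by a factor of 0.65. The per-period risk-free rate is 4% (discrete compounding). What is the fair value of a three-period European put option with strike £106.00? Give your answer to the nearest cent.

£9.38

Risk-neutral probability p = (1 + 0.04 − 0.65)/(1.25 − 0.65) = 0.3900/0.6000 = 0.6500
Terminal stock prices: S_uuu = 273.4, S_uud = 142.2, S_udd = 73.94, S_ddd = 38.45
Terminal payoffs (K − S): max(-167.4, 0) = 0, max(-36.19, 0) = 0, max(32.06, 0) = 32.06, max(67.55, 0) = 67.55
Node uu (S = 218.8): V_uu = 1/1.04·[0.6500·0.0000 + 0.3500·0.0000] = 0.0000
Node ud (S = 113.8): V_ud = 1/1.04·[0.6500·0.0000 + 0.3500·32.0625] = 10.7903
Node dd (S = 59.15): V_dd = 1/1.04·[0.6500·32.0625 + 0.3500·67.5525] = 42.7731
Node u (S = 175): V_u = 1/1.04·[0.6500·0.0000 + 0.3500·10.7903] = 3.6313
Node d (S = 91): V_d = 1/1.04·[0.6500·10.7903 + 0.3500·42.7731] = 21.1387
Node 0 (S = 140): V_0 = 1/1.04·[0.6500·3.6313 + 0.3500·21.1387] = 9.3836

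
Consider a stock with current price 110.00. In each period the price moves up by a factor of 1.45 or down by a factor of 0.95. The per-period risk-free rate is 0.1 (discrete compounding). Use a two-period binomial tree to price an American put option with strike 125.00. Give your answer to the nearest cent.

Risk-neutral probability p = (1 + 0.1 − 0.95)/(1.45 − 0.95) = 0.1500/0.5000 = 0.3000
Terminal stock prices: S_uu = 231.3, S_ud = 151.5, S_dd = 99.27
Terminal payoffs (K − S): max(-106.3, 0) = 0, max(-26.53, 0) = 0, max(25.73, 0) = 25.73
Node u (S = 159.5): continuation = 1/1.1·[0.3000·0.0000 + 0.7000·0.0000] = 0.0000; exercise value = 0.0000 ≤ continuation, so V_u = 0.0000
Node d (S = 104.5): continuation = 1/1.1·[0.3000·0.0000 + 0.7000·25.7250] = 16.3705; exercise value = 20.5000 > continuation, so V_d = 20.5000 (exercise)
Node 0 (S = 110): continuation = 1/1.1·[0.3000·0.0000 + 0.7000·20.5000] = 13.0455; exercise value = 15.0000 > continuation, so V_0 = 15.0000 (exercise)

15.00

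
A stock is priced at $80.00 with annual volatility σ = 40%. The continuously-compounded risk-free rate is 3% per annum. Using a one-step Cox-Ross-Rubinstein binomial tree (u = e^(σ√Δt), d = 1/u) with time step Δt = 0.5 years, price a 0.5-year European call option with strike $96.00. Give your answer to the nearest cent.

$4.56

CRR parameters: u = e^(σ√Δt) = e^(0.4·√0.5) = 1.3269, d = 1/u = 0.7536
Per-period rate: rΔt = 0.03·0.5 = 0.015, so R = e^0.015 = 1.0151
Risk-neutral probability p = (e^0.015 − 0.7536)/(1.3269 − 0.7536) = 0.2615/0.5733 = 0.4561
Terminal stock prices: S_u = 106.2, S_d = 60.29
Terminal payoffs (S − K): max(10.15, 0) = 10.15, max(-35.71, 0) = 0
Node 0 (S = 80): V_0 = e^(−0.015)·[0.4561·10.1517 + 0.5439·0.0000] = 4.5615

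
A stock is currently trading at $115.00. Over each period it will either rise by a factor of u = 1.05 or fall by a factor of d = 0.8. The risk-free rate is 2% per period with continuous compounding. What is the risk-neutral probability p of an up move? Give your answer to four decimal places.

p = 0.8808

Risk-neutral probability p = (e^0.02 − 0.8)/(1.05 − 0.8) = 0.2202/0.2500 = 0.8808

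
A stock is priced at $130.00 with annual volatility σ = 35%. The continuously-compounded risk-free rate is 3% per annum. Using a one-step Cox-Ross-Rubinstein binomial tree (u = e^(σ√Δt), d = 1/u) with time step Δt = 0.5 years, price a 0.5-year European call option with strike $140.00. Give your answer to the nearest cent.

CRR parameters: u = e^(σ√Δt) = e^(0.35·√0.5) = 1.2808, d = 1/u = 0.7808
Per-period rate: rΔt = 0.03·0.5 = 0.015, so R = e^0.015 = 1.0151
Risk-neutral probability p = (e^0.015 − 0.7808)/(1.2808 − 0.7808) = 0.2344/0.5000 = 0.4687
Terminal stock prices: S_u = 166.5, S_d = 101.5
Terminal payoffs (S − K): max(26.5, 0) = 26.5, max(-38.5, 0) = 0
Node 0 (S = 130): V_0 = e^(−0.015)·[0.4687·26.5044 + 0.5313·0.0000] = 12.2368

$12.24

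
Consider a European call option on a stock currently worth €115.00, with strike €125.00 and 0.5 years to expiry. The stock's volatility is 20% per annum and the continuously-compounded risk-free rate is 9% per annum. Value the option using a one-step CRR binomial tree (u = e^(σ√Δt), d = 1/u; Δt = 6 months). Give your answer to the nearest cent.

CRR parameters: u = e^(σ√Δt) = e^(0.2·√0.5) = 1.1519, d = 1/u = 0.8681
Per-period rate: rΔt = 0.09·0.5 = 0.045, so R = e^0.045 = 1.0460
Risk-neutral probability p = (e^0.045 − 0.8681)/(1.1519 − 0.8681) = 0.1779/0.2838 = 0.6269
Terminal stock prices: S_u = 132.5, S_d = 99.83
Terminal payoffs (S − K): max(7.47, 0) = 7.47, max(-25.17, 0) = 0
Node 0 (S = 115): V_0 = e^(−0.045)·[0.6269·7.4696 + 0.3731·0.0000] = 4.4766

€4.48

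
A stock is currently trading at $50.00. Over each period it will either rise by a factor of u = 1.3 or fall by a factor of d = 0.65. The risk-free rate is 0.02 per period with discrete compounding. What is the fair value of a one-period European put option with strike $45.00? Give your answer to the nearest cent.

Risk-neutral probability p = (1 + 0.02 − 0.65)/(1.3 − 0.65) = 0.3700/0.6500 = 0.5692
Terminal stock prices: S_u = 65, S_d = 32.5
Terminal payoffs (K − S): max(-20, 0) = 0, max(12.5, 0) = 12.5
Node 0 (S = 50): V_0 = 1/1.02·[0.5692·0.0000 + 0.4308·12.5000] = 5.2790

$5.28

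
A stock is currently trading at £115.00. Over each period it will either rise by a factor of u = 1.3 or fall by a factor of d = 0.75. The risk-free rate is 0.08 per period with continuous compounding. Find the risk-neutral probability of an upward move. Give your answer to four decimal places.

Risk-neutral probability p = (e^0.08 − 0.75)/(1.3 − 0.75) = 0.3333/0.5500 = 0.6060

p = 0.6060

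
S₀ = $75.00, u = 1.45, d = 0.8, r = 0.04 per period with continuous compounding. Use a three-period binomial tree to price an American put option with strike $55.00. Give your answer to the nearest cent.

$3.67

Risk-neutral probability p = (e^0.04 − 0.8)/(1.45 − 0.8) = 0.2408/0.6500 = 0.3705
Terminal stock prices: S_uuu = 228.6, S_uud = 126.2, S_udd = 69.6, S_ddd = 38.4
Terminal payoffs (K − S): max(-173.6, 0) = 0, max(-71.15, 0) = 0, max(-14.6, 0) = 0, max(16.6, 0) = 16.6
Node uu (S = 157.7): continuation = e^(−0.04)·[0.3705·0.0000 + 0.6295·0.0000] = 0.0000; exercise value = 0.0000 ≤ continuation, so V_uu = 0.0000
Node ud (S = 87): continuation = e^(−0.04)·[0.3705·0.0000 + 0.6295·0.0000] = 0.0000; exercise value = 0.0000 ≤ continuation, so V_ud = 0.0000
Node dd (S = 48): continuation = e^(−0.04)·[0.3705·0.0000 + 0.6295·16.6000] = 10.0403; exercise value = 7.0000 ≤ continuation, so V_dd = 10.0403
Node u (S = 108.8): continuation = e^(−0.04)·[0.3705·0.0000 + 0.6295·0.0000] = 0.0000; exercise value = 0.0000 ≤ continuation, so V_u = 0.0000
Node d (S = 60): continuation = e^(−0.04)·[0.3705·0.0000 + 0.6295·10.0403] = 6.0728; exercise value = 0.0000 ≤ continuation, so V_d = 6.0728
Node 0 (S = 75): continuation = e^(−0.04)·[0.3705·0.0000 + 0.6295·6.0728] = 3.6730; exercise value = 0.0000 ≤ continuation, so V_0 = 3.6730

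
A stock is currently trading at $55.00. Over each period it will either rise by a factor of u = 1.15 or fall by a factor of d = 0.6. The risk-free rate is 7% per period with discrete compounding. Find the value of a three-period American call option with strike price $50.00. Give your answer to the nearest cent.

Risk-neutral probability p = (1 + 0.07 − 0.6)/(1.15 − 0.6) = 0.4700/0.5500 = 0.8545
Terminal stock prices: S_uuu = 83.65, S_uud = 43.64, S_udd = 22.77, S_ddd = 11.88
Terminal payoffs (S − K): max(33.65, 0) = 33.65, max(-6.358, 0) = 0, max(-27.23, 0) = 0, max(-38.12, 0) = 0
Node uu (S = 72.74): continuation = 1/1.07·[0.8545·33.6481 + 0.1455·0.0000] = 26.8728; exercise value = 22.7375 ≤ continuation, so V_uu = 26.8728
Node ud (S = 37.95): continuation = 1/1.07·[0.8545·0.0000 + 0.1455·0.0000] = 0.0000; exercise value = 0.0000 ≤ continuation, so V_ud = 0.0000
Node dd (S = 19.8): continuation = 1/1.07·[0.8545·0.0000 + 0.1455·0.0000] = 0.0000; exercise value = 0.0000 ≤ continuation, so V_dd = 0.0000
Node u (S = 63.25): continuation = 1/1.07·[0.8545·26.8728 + 0.1455·0.0000] = 21.4617; exercise value = 13.2500 ≤ continuation, so V_u = 21.4617
Node d (S = 33): continuation = 1/1.07·[0.8545·0.0000 + 0.1455·0.0000] = 0.0000; exercise value = 0.0000 ≤ continuation, so V_d = 0.0000
Node 0 (S = 55): continuation = 1/1.07·[0.8545·21.4617 + 0.1455·0.0000] = 17.1402; exercise value = 5.0000 ≤ continuation, so V_0 = 17.1402

$17.14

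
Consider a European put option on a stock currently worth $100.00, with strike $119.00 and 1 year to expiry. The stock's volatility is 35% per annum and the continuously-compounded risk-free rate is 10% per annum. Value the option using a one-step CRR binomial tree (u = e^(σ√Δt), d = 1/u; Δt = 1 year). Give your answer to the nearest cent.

$19.30

CRR parameters: u = e^(σ√Δt) = e^(0.35·√1) = 1.4191, d = 1/u = 0.7047
Per-period rate: rΔt = 0.1·1 = 0.1, so R = e^0.1 = 1.1052
Risk-neutral probability p = (e^0.1 − 0.7047)/(1.4191 − 0.7047) = 0.4005/0.7144 = 0.5606
Terminal stock prices: S_u = 141.9, S_d = 70.47
Terminal payoffs (K − S): max(-22.91, 0) = 0, max(48.53, 0) = 48.53
Node 0 (S = 100): V_0 = e^(−0.1)·[0.5606·0.0000 + 0.4394·48.5312] = 19.2952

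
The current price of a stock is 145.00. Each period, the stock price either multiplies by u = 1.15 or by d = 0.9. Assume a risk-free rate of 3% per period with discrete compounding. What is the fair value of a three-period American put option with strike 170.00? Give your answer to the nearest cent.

Risk-neutral probability p = (1 + 0.03 − 0.9)/(1.15 − 0.9) = 0.1300/0.2500 = 0.5200
Terminal stock prices: S_uuu = 220.5, S_uud = 172.6, S_udd = 135.1, S_ddd = 105.7
Terminal payoffs (K − S): max(-50.53, 0) = 0, max(-2.586, 0) = 0, max(34.93, 0) = 34.93, max(64.29, 0) = 64.29
Node uu (S = 191.8): continuation = 1/1.03·[0.5200·0.0000 + 0.4800·0.0000] = 0.0000; exercise value = 0.0000 ≤ continuation, so V_uu = 0.0000
Node ud (S = 150.1): continuation = 1/1.03·[0.5200·0.0000 + 0.4800·34.9325] = 16.2792; exercise value = 19.9250 > continuation, so V_ud = 19.9250 (exercise)
Node dd (S = 117.5): continuation = 1/1.03·[0.5200·34.9325 + 0.4800·64.2950] = 47.5985; exercise value = 52.5500 > continuation, so V_dd = 52.5500 (exercise)
Node u (S = 166.8): continuation = 1/1.03·[0.5200·0.0000 + 0.4800·19.9250] = 9.2854; exercise value = 3.2500 ≤ continuation, so V_u = 9.2854
Node d (S = 130.5): continuation = 1/1.03·[0.5200·19.9250 + 0.4800·52.5500] = 34.5485; exercise value = 39.5000 > continuation, so V_d = 39.5000 (exercise)
Node 0 (S = 145): continuation = 1/1.03·[0.5200·9.2854 + 0.4800·39.5000] = 23.0956; exercise value = 25.0000 > continuation, so V_0 = 25.0000 (exercise)

25.00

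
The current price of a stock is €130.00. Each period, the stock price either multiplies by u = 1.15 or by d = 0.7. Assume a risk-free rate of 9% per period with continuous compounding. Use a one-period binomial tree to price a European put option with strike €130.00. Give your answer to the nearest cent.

€4.42

Risk-neutral probability p = (e^0.09 − 0.7)/(1.15 − 0.7) = 0.3942/0.4500 = 0.8759
Terminal stock prices: S_u = 149.5, S_d = 91
Terminal payoffs (K − S): max(-19.5, 0) = 0, max(39, 0) = 39
Node 0 (S = 130): V_0 = e^(−0.09)·[0.8759·0.0000 + 0.1241·39.0000] = 4.4218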